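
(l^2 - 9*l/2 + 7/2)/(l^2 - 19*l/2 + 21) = (l - 1)/(l - 6)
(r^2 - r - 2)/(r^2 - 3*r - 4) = (r - 2)/(r - 4)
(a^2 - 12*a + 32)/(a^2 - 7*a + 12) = (a - 8)/(a - 3)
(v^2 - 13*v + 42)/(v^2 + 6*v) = (v^2 - 13*v + 42)/(v*(v + 6))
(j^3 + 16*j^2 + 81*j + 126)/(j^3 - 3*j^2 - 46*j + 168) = (j^2 + 9*j + 18)/(j^2 - 10*j + 24)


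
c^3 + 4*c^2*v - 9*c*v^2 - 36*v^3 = (c - 3*v)*(c + 3*v)*(c + 4*v)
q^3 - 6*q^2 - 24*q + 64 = (q - 8)*(q - 2)*(q + 4)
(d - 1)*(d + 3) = d^2 + 2*d - 3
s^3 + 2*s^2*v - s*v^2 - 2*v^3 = (s - v)*(s + v)*(s + 2*v)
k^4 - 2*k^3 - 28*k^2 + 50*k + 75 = (k - 5)*(k - 3)*(k + 1)*(k + 5)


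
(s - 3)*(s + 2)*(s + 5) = s^3 + 4*s^2 - 11*s - 30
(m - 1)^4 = m^4 - 4*m^3 + 6*m^2 - 4*m + 1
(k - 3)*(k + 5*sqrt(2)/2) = k^2 - 3*k + 5*sqrt(2)*k/2 - 15*sqrt(2)/2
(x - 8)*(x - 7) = x^2 - 15*x + 56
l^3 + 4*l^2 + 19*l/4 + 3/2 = (l + 1/2)*(l + 3/2)*(l + 2)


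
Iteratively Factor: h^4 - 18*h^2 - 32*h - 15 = (h + 1)*(h^3 - h^2 - 17*h - 15) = (h + 1)^2*(h^2 - 2*h - 15) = (h - 5)*(h + 1)^2*(h + 3)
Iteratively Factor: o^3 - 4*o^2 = (o)*(o^2 - 4*o) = o*(o - 4)*(o)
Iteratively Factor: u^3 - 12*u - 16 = (u - 4)*(u^2 + 4*u + 4) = (u - 4)*(u + 2)*(u + 2)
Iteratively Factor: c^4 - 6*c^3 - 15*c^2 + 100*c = (c - 5)*(c^3 - c^2 - 20*c) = c*(c - 5)*(c^2 - c - 20) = c*(c - 5)^2*(c + 4)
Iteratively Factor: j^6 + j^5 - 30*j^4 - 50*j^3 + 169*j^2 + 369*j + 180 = (j - 3)*(j^5 + 4*j^4 - 18*j^3 - 104*j^2 - 143*j - 60) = (j - 3)*(j + 1)*(j^4 + 3*j^3 - 21*j^2 - 83*j - 60) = (j - 3)*(j + 1)*(j + 3)*(j^3 - 21*j - 20) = (j - 5)*(j - 3)*(j + 1)*(j + 3)*(j^2 + 5*j + 4) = (j - 5)*(j - 3)*(j + 1)*(j + 3)*(j + 4)*(j + 1)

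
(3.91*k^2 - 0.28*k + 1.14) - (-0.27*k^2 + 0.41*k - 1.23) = 4.18*k^2 - 0.69*k + 2.37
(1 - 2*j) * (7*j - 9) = -14*j^2 + 25*j - 9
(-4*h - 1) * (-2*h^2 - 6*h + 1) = 8*h^3 + 26*h^2 + 2*h - 1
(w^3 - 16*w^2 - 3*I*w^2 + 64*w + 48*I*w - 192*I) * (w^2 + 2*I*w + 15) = w^5 - 16*w^4 - I*w^4 + 85*w^3 + 16*I*w^3 - 336*w^2 - 109*I*w^2 + 1344*w + 720*I*w - 2880*I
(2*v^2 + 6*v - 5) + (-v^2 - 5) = v^2 + 6*v - 10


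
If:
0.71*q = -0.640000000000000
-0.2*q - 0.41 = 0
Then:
No Solution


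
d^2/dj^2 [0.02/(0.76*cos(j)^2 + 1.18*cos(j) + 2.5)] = (-0.046208*(1 - cos(j)^2)^2 - 0.053808*cos(j)^3 + 0.101048*cos(j)^2 + 0.166616*cos(j) + 0.025904)/(0.76*cos(j)^2 + 1.18*cos(j) + 2.5)^3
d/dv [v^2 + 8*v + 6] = 2*v + 8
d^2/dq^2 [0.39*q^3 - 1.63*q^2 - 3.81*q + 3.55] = 2.34*q - 3.26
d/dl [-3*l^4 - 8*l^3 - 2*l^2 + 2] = 4*l*(-3*l^2 - 6*l - 1)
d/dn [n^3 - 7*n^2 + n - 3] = 3*n^2 - 14*n + 1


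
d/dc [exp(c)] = exp(c)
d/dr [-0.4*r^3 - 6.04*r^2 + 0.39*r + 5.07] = -1.2*r^2 - 12.08*r + 0.39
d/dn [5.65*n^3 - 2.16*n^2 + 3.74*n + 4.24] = 16.95*n^2 - 4.32*n + 3.74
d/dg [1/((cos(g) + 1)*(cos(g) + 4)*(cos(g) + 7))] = (-3*sin(g)^2 + 24*cos(g) + 42)*sin(g)/((cos(g) + 1)^2*(cos(g) + 4)^2*(cos(g) + 7)^2)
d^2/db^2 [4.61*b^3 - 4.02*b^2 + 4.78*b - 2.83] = 27.66*b - 8.04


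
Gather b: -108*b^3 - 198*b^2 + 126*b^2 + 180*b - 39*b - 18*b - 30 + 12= -108*b^3 - 72*b^2 + 123*b - 18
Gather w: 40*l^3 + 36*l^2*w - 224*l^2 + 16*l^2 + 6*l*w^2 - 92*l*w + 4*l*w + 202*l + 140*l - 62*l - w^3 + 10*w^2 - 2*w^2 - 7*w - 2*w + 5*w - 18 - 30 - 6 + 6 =40*l^3 - 208*l^2 + 280*l - w^3 + w^2*(6*l + 8) + w*(36*l^2 - 88*l - 4) - 48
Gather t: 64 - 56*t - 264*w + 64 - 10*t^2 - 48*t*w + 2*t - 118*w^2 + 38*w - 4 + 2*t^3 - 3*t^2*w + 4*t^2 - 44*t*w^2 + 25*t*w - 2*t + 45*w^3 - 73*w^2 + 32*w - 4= 2*t^3 + t^2*(-3*w - 6) + t*(-44*w^2 - 23*w - 56) + 45*w^3 - 191*w^2 - 194*w + 120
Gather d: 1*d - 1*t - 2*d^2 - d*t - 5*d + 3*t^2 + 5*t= -2*d^2 + d*(-t - 4) + 3*t^2 + 4*t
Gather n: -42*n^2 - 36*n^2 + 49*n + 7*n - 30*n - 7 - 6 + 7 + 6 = -78*n^2 + 26*n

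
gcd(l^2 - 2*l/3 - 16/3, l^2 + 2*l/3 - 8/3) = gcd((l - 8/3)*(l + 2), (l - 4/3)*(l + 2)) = l + 2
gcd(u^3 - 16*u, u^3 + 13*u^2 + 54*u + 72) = u + 4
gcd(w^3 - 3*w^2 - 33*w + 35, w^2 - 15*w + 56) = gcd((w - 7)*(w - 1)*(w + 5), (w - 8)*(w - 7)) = w - 7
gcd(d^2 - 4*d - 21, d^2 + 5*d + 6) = d + 3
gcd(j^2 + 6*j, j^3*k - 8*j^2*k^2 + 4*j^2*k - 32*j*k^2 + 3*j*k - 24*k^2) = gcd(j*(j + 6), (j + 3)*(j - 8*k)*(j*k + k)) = 1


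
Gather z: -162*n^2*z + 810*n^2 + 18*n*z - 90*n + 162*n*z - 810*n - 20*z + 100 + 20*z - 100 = 810*n^2 - 900*n + z*(-162*n^2 + 180*n)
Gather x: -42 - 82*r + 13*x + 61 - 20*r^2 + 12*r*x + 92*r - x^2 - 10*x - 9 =-20*r^2 + 10*r - x^2 + x*(12*r + 3) + 10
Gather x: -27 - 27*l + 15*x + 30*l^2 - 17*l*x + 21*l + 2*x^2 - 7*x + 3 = 30*l^2 - 6*l + 2*x^2 + x*(8 - 17*l) - 24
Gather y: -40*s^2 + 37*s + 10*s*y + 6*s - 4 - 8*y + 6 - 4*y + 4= -40*s^2 + 43*s + y*(10*s - 12) + 6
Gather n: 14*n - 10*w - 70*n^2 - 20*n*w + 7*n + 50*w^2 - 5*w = -70*n^2 + n*(21 - 20*w) + 50*w^2 - 15*w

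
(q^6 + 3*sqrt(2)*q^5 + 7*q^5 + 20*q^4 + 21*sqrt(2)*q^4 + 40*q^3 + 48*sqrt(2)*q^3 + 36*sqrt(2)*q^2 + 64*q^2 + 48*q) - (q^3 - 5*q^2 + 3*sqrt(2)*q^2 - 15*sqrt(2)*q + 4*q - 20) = q^6 + 3*sqrt(2)*q^5 + 7*q^5 + 20*q^4 + 21*sqrt(2)*q^4 + 39*q^3 + 48*sqrt(2)*q^3 + 33*sqrt(2)*q^2 + 69*q^2 + 15*sqrt(2)*q + 44*q + 20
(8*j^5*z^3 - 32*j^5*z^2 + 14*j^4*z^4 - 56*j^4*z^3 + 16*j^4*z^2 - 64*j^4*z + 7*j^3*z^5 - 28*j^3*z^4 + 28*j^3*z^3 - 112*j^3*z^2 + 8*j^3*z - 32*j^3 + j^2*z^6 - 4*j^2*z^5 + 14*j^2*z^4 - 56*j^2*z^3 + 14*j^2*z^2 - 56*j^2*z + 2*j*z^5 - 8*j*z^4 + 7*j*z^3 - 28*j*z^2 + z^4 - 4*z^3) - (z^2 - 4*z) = 8*j^5*z^3 - 32*j^5*z^2 + 14*j^4*z^4 - 56*j^4*z^3 + 16*j^4*z^2 - 64*j^4*z + 7*j^3*z^5 - 28*j^3*z^4 + 28*j^3*z^3 - 112*j^3*z^2 + 8*j^3*z - 32*j^3 + j^2*z^6 - 4*j^2*z^5 + 14*j^2*z^4 - 56*j^2*z^3 + 14*j^2*z^2 - 56*j^2*z + 2*j*z^5 - 8*j*z^4 + 7*j*z^3 - 28*j*z^2 + z^4 - 4*z^3 - z^2 + 4*z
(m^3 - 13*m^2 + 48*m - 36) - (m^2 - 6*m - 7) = m^3 - 14*m^2 + 54*m - 29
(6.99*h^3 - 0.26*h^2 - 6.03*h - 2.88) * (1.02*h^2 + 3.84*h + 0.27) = 7.1298*h^5 + 26.5764*h^4 - 5.2617*h^3 - 26.163*h^2 - 12.6873*h - 0.7776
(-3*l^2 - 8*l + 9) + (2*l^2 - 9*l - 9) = -l^2 - 17*l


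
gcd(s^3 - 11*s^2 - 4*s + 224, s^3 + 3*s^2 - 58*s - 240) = s - 8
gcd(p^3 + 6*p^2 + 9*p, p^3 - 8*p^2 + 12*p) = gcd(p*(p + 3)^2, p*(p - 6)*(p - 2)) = p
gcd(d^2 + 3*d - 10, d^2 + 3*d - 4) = 1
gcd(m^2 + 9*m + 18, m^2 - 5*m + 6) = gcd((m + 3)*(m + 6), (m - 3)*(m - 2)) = 1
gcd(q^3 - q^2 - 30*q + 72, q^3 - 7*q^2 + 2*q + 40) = q - 4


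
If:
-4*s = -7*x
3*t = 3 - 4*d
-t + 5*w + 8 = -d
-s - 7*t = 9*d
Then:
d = 21*x/4 + 21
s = 7*x/4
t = -7*x - 27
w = -49*x/20 - 56/5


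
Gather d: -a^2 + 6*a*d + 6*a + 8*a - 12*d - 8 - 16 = -a^2 + 14*a + d*(6*a - 12) - 24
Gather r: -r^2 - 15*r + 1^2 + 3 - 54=-r^2 - 15*r - 50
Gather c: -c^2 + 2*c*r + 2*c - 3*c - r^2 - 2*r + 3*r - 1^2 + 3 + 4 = -c^2 + c*(2*r - 1) - r^2 + r + 6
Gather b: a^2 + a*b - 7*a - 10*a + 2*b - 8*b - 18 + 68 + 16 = a^2 - 17*a + b*(a - 6) + 66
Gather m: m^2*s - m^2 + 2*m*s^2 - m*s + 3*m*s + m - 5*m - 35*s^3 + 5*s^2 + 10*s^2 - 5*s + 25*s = m^2*(s - 1) + m*(2*s^2 + 2*s - 4) - 35*s^3 + 15*s^2 + 20*s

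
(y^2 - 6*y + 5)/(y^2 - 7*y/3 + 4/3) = 3*(y - 5)/(3*y - 4)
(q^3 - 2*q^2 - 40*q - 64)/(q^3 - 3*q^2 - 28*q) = (q^2 - 6*q - 16)/(q*(q - 7))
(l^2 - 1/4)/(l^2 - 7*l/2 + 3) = (4*l^2 - 1)/(2*(2*l^2 - 7*l + 6))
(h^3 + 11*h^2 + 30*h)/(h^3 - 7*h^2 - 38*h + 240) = h*(h + 5)/(h^2 - 13*h + 40)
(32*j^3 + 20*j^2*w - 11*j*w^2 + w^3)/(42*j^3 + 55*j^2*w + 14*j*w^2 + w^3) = (32*j^2 - 12*j*w + w^2)/(42*j^2 + 13*j*w + w^2)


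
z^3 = z^3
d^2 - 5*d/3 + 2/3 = (d - 1)*(d - 2/3)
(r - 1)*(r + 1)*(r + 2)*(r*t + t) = r^4*t + 3*r^3*t + r^2*t - 3*r*t - 2*t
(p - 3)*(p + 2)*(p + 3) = p^3 + 2*p^2 - 9*p - 18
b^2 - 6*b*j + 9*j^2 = (b - 3*j)^2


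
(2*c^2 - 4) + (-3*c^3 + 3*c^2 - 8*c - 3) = -3*c^3 + 5*c^2 - 8*c - 7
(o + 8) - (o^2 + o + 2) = 6 - o^2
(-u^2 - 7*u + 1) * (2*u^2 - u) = -2*u^4 - 13*u^3 + 9*u^2 - u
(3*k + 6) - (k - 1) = 2*k + 7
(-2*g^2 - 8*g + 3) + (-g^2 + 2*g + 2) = -3*g^2 - 6*g + 5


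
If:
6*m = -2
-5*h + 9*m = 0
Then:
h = -3/5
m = -1/3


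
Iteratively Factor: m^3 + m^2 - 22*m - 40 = (m + 2)*(m^2 - m - 20) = (m - 5)*(m + 2)*(m + 4)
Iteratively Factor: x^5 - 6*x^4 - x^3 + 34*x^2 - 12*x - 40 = (x - 2)*(x^4 - 4*x^3 - 9*x^2 + 16*x + 20) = (x - 5)*(x - 2)*(x^3 + x^2 - 4*x - 4) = (x - 5)*(x - 2)*(x + 2)*(x^2 - x - 2) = (x - 5)*(x - 2)*(x + 1)*(x + 2)*(x - 2)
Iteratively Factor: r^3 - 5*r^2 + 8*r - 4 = (r - 2)*(r^2 - 3*r + 2) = (r - 2)^2*(r - 1)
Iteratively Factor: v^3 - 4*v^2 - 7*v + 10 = (v + 2)*(v^2 - 6*v + 5) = (v - 1)*(v + 2)*(v - 5)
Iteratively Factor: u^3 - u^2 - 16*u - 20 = (u + 2)*(u^2 - 3*u - 10) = (u + 2)^2*(u - 5)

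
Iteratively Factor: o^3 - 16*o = (o + 4)*(o^2 - 4*o) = (o - 4)*(o + 4)*(o)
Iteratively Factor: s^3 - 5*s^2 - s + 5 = (s - 1)*(s^2 - 4*s - 5) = (s - 1)*(s + 1)*(s - 5)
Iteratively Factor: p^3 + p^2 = (p)*(p^2 + p) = p*(p + 1)*(p)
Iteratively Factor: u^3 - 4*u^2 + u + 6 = (u - 3)*(u^2 - u - 2) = (u - 3)*(u + 1)*(u - 2)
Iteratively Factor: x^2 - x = (x)*(x - 1)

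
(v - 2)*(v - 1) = v^2 - 3*v + 2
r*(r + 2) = r^2 + 2*r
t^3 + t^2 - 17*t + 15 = (t - 3)*(t - 1)*(t + 5)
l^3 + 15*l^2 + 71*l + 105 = (l + 3)*(l + 5)*(l + 7)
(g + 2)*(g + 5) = g^2 + 7*g + 10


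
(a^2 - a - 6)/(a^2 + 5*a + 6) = (a - 3)/(a + 3)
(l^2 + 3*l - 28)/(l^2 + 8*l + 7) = (l - 4)/(l + 1)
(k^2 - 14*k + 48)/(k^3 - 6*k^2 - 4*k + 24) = (k - 8)/(k^2 - 4)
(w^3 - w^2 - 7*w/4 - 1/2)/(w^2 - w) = (w^3 - w^2 - 7*w/4 - 1/2)/(w*(w - 1))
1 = 1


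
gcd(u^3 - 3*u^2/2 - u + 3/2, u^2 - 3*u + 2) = u - 1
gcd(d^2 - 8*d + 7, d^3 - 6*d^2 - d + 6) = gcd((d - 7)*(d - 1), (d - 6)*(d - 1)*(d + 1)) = d - 1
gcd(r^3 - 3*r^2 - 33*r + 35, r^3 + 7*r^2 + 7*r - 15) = r^2 + 4*r - 5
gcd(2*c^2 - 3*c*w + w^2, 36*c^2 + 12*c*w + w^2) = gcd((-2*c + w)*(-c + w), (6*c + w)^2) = 1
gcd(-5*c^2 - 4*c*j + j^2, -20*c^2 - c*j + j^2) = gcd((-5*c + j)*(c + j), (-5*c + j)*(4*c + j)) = 5*c - j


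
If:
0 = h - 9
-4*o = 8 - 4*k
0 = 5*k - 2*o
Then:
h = 9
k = -4/3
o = -10/3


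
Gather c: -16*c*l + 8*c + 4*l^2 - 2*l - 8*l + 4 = c*(8 - 16*l) + 4*l^2 - 10*l + 4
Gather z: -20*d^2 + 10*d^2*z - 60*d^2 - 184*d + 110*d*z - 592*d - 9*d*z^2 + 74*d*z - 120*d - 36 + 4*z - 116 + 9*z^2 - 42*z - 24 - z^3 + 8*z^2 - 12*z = -80*d^2 - 896*d - z^3 + z^2*(17 - 9*d) + z*(10*d^2 + 184*d - 50) - 176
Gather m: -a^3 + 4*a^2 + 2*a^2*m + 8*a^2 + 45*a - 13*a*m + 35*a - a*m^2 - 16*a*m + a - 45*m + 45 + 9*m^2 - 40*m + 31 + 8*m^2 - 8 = -a^3 + 12*a^2 + 81*a + m^2*(17 - a) + m*(2*a^2 - 29*a - 85) + 68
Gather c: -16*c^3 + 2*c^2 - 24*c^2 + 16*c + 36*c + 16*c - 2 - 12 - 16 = -16*c^3 - 22*c^2 + 68*c - 30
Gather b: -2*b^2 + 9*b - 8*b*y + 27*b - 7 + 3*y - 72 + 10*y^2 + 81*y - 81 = -2*b^2 + b*(36 - 8*y) + 10*y^2 + 84*y - 160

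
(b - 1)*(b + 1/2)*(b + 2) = b^3 + 3*b^2/2 - 3*b/2 - 1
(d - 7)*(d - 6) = d^2 - 13*d + 42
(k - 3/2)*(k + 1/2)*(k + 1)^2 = k^4 + k^3 - 7*k^2/4 - 5*k/2 - 3/4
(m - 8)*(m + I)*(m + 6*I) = m^3 - 8*m^2 + 7*I*m^2 - 6*m - 56*I*m + 48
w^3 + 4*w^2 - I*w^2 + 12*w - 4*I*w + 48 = (w + 4)*(w - 4*I)*(w + 3*I)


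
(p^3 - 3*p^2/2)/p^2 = p - 3/2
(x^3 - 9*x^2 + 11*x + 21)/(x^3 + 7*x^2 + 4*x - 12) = (x^3 - 9*x^2 + 11*x + 21)/(x^3 + 7*x^2 + 4*x - 12)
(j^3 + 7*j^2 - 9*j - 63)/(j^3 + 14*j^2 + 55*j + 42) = (j^2 - 9)/(j^2 + 7*j + 6)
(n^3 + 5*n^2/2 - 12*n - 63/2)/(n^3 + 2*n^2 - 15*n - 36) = (n - 7/2)/(n - 4)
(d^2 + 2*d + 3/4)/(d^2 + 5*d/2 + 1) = (d + 3/2)/(d + 2)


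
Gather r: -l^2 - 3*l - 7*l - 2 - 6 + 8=-l^2 - 10*l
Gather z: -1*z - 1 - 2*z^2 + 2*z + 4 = -2*z^2 + z + 3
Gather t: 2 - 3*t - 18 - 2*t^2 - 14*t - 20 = -2*t^2 - 17*t - 36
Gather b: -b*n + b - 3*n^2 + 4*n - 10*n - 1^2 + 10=b*(1 - n) - 3*n^2 - 6*n + 9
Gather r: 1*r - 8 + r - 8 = 2*r - 16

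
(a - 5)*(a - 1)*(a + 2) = a^3 - 4*a^2 - 7*a + 10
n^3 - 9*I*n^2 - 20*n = n*(n - 5*I)*(n - 4*I)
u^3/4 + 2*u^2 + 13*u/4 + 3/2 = (u/4 + 1/4)*(u + 1)*(u + 6)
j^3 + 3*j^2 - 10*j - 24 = (j - 3)*(j + 2)*(j + 4)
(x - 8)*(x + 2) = x^2 - 6*x - 16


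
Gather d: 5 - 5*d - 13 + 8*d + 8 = 3*d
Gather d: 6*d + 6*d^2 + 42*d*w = 6*d^2 + d*(42*w + 6)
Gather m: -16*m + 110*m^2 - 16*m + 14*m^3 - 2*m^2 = 14*m^3 + 108*m^2 - 32*m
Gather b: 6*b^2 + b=6*b^2 + b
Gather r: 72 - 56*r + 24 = 96 - 56*r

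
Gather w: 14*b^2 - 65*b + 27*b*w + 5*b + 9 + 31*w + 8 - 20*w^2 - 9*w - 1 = 14*b^2 - 60*b - 20*w^2 + w*(27*b + 22) + 16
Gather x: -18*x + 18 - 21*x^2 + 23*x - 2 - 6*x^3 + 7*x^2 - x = -6*x^3 - 14*x^2 + 4*x + 16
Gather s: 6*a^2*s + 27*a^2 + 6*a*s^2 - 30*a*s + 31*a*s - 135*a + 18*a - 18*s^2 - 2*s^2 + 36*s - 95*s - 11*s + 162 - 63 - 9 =27*a^2 - 117*a + s^2*(6*a - 20) + s*(6*a^2 + a - 70) + 90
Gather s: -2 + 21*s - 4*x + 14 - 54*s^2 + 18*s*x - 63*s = -54*s^2 + s*(18*x - 42) - 4*x + 12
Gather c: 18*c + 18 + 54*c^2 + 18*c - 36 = 54*c^2 + 36*c - 18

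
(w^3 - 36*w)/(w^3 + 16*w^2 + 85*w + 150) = w*(w - 6)/(w^2 + 10*w + 25)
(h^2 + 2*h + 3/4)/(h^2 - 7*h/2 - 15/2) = (h + 1/2)/(h - 5)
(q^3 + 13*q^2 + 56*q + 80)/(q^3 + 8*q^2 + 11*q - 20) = (q + 4)/(q - 1)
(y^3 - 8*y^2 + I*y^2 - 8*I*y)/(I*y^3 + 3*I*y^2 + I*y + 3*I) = I*y*(8 - y)/(y^2 + y*(3 - I) - 3*I)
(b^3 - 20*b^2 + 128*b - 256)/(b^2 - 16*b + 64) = b - 4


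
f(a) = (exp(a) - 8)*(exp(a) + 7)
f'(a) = (exp(a) - 8)*exp(a) + (exp(a) + 7)*exp(a)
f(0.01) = -55.99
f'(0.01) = 1.03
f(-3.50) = -56.03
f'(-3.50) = -0.03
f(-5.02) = -56.01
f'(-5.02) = -0.01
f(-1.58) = -56.16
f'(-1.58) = -0.12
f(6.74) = 714071.40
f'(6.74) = 1429100.36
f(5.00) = 21822.05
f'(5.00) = 43904.52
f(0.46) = -55.07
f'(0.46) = 3.43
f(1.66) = -33.60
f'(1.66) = 50.06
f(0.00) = -56.00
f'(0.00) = 1.00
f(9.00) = 65651810.05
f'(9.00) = 131311835.19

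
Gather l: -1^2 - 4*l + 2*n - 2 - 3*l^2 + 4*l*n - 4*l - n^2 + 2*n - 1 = -3*l^2 + l*(4*n - 8) - n^2 + 4*n - 4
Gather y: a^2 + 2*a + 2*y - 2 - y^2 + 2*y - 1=a^2 + 2*a - y^2 + 4*y - 3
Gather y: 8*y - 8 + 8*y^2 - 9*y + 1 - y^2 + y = 7*y^2 - 7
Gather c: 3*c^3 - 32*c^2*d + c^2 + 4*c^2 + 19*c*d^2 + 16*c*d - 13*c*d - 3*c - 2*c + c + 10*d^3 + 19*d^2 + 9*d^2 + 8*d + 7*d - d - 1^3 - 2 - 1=3*c^3 + c^2*(5 - 32*d) + c*(19*d^2 + 3*d - 4) + 10*d^3 + 28*d^2 + 14*d - 4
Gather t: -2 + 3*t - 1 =3*t - 3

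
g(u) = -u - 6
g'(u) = -1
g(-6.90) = 0.90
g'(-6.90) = -1.00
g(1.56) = -7.56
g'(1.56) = -1.00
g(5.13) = -11.13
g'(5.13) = -1.00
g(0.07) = -6.07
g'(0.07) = -1.00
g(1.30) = -7.30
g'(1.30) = -1.00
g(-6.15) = 0.15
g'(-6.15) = -1.00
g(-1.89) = -4.11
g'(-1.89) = -1.00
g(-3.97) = -2.03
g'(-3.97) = -1.00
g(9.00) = -15.00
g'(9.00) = -1.00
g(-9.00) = 3.00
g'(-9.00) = -1.00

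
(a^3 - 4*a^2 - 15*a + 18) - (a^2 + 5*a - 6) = a^3 - 5*a^2 - 20*a + 24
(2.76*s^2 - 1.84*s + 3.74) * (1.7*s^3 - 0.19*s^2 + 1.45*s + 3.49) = 4.692*s^5 - 3.6524*s^4 + 10.7096*s^3 + 6.2538*s^2 - 0.998600000000001*s + 13.0526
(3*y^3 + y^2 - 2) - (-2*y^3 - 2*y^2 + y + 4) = 5*y^3 + 3*y^2 - y - 6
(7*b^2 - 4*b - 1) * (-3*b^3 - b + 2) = -21*b^5 + 12*b^4 - 4*b^3 + 18*b^2 - 7*b - 2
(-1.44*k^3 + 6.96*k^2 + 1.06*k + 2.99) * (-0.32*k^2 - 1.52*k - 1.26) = 0.4608*k^5 - 0.0383999999999998*k^4 - 9.104*k^3 - 11.3376*k^2 - 5.8804*k - 3.7674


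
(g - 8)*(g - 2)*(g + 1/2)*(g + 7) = g^4 - 5*g^3/2 - 111*g^2/2 + 85*g + 56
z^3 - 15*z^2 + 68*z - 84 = (z - 7)*(z - 6)*(z - 2)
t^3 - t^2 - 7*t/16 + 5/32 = (t - 5/4)*(t - 1/4)*(t + 1/2)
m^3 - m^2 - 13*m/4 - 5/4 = (m - 5/2)*(m + 1/2)*(m + 1)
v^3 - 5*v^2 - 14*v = v*(v - 7)*(v + 2)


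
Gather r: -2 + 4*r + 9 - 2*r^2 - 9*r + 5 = -2*r^2 - 5*r + 12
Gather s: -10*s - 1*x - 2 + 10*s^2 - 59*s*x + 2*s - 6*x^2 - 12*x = 10*s^2 + s*(-59*x - 8) - 6*x^2 - 13*x - 2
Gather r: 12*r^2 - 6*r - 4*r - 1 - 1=12*r^2 - 10*r - 2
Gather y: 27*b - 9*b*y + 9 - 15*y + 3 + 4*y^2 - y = 27*b + 4*y^2 + y*(-9*b - 16) + 12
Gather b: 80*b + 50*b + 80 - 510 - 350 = 130*b - 780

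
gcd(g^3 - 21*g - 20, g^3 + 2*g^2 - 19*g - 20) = g + 1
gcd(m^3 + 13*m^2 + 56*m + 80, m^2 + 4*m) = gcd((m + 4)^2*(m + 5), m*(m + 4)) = m + 4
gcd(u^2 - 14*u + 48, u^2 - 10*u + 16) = u - 8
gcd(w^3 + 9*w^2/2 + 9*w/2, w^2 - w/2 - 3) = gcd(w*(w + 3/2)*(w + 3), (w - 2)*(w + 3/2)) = w + 3/2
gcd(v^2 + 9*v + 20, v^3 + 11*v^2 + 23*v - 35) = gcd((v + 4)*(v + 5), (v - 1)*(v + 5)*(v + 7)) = v + 5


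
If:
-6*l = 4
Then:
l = -2/3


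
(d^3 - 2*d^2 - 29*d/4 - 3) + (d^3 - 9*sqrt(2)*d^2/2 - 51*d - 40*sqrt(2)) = 2*d^3 - 9*sqrt(2)*d^2/2 - 2*d^2 - 233*d/4 - 40*sqrt(2) - 3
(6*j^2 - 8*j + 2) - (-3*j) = 6*j^2 - 5*j + 2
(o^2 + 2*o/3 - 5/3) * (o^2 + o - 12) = o^4 + 5*o^3/3 - 13*o^2 - 29*o/3 + 20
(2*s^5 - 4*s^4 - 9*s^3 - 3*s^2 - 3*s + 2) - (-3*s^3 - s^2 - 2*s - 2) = 2*s^5 - 4*s^4 - 6*s^3 - 2*s^2 - s + 4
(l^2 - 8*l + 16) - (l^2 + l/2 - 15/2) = 47/2 - 17*l/2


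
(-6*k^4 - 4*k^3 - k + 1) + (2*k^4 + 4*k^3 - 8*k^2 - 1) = -4*k^4 - 8*k^2 - k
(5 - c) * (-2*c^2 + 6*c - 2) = 2*c^3 - 16*c^2 + 32*c - 10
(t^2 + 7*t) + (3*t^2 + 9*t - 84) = 4*t^2 + 16*t - 84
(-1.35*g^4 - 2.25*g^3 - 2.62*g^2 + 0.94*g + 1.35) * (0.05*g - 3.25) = -0.0675*g^5 + 4.275*g^4 + 7.1815*g^3 + 8.562*g^2 - 2.9875*g - 4.3875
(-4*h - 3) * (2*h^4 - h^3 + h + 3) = -8*h^5 - 2*h^4 + 3*h^3 - 4*h^2 - 15*h - 9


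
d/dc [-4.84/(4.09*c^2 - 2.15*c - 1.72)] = (39.5912*c - 10.406)/(-4.09*c^2 + 2.15*c + 1.72)^2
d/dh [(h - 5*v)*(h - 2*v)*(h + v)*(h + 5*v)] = 4*h^3 - 3*h^2*v - 54*h*v^2 + 25*v^3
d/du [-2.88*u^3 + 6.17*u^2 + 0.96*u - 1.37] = -8.64*u^2 + 12.34*u + 0.96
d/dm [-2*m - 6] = -2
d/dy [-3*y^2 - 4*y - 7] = -6*y - 4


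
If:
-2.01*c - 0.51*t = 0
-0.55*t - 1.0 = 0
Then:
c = 0.46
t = -1.82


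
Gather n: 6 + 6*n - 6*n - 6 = 0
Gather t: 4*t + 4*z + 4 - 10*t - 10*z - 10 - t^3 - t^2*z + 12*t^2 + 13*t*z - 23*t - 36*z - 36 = -t^3 + t^2*(12 - z) + t*(13*z - 29) - 42*z - 42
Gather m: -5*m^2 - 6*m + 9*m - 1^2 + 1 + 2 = -5*m^2 + 3*m + 2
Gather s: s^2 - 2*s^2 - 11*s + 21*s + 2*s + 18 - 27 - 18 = -s^2 + 12*s - 27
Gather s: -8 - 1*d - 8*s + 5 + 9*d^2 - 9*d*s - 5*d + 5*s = 9*d^2 - 6*d + s*(-9*d - 3) - 3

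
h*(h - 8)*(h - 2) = h^3 - 10*h^2 + 16*h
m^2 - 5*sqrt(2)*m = m*(m - 5*sqrt(2))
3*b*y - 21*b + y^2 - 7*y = (3*b + y)*(y - 7)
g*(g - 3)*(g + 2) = g^3 - g^2 - 6*g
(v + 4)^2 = v^2 + 8*v + 16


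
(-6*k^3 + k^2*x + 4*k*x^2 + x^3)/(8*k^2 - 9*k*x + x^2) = (6*k^2 + 5*k*x + x^2)/(-8*k + x)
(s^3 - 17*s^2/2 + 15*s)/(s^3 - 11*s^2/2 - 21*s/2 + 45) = s/(s + 3)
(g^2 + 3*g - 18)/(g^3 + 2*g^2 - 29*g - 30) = (g - 3)/(g^2 - 4*g - 5)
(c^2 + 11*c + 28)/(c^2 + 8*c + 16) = (c + 7)/(c + 4)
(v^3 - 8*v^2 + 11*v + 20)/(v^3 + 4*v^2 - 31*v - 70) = (v^2 - 3*v - 4)/(v^2 + 9*v + 14)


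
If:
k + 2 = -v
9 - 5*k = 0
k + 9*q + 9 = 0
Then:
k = 9/5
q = -6/5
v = -19/5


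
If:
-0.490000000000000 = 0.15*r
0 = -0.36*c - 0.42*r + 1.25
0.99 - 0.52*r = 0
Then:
No Solution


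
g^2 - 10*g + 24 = (g - 6)*(g - 4)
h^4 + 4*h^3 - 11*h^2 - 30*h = h*(h - 3)*(h + 2)*(h + 5)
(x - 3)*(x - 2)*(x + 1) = x^3 - 4*x^2 + x + 6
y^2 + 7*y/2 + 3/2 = (y + 1/2)*(y + 3)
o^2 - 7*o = o*(o - 7)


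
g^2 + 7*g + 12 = (g + 3)*(g + 4)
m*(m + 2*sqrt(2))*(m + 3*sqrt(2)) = m^3 + 5*sqrt(2)*m^2 + 12*m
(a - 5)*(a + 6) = a^2 + a - 30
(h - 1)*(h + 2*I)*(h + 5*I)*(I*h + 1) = I*h^4 - 6*h^3 - I*h^3 + 6*h^2 - 3*I*h^2 - 10*h + 3*I*h + 10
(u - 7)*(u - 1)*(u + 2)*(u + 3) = u^4 - 3*u^3 - 27*u^2 - 13*u + 42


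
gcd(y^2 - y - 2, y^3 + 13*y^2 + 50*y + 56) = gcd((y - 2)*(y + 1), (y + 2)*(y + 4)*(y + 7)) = 1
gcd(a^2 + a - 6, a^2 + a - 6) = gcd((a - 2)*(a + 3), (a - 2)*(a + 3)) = a^2 + a - 6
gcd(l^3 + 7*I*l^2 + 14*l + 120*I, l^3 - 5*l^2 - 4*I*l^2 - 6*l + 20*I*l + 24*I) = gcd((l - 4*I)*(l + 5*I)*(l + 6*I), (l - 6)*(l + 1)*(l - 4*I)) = l - 4*I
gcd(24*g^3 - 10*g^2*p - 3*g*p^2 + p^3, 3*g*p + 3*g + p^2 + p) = 3*g + p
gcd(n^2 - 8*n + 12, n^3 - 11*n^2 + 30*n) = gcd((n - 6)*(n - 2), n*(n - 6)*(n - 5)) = n - 6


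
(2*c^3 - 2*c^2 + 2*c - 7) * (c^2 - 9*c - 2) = 2*c^5 - 20*c^4 + 16*c^3 - 21*c^2 + 59*c + 14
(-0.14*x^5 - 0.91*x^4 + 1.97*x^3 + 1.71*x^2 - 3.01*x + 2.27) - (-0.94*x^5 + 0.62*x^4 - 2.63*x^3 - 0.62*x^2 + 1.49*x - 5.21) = 0.8*x^5 - 1.53*x^4 + 4.6*x^3 + 2.33*x^2 - 4.5*x + 7.48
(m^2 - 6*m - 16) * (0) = 0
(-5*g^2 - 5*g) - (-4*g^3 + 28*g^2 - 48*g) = 4*g^3 - 33*g^2 + 43*g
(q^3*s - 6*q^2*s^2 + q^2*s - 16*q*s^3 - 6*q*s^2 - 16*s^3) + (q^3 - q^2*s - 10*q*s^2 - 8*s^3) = q^3*s + q^3 - 6*q^2*s^2 - 16*q*s^3 - 16*q*s^2 - 24*s^3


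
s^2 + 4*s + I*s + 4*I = (s + 4)*(s + I)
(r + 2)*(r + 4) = r^2 + 6*r + 8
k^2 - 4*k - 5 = (k - 5)*(k + 1)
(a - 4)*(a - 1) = a^2 - 5*a + 4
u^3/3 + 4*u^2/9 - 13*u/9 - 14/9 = (u/3 + 1/3)*(u - 2)*(u + 7/3)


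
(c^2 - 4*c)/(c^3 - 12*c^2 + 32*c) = 1/(c - 8)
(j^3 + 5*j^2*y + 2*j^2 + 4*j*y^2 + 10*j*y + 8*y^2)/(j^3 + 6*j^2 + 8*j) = (j^2 + 5*j*y + 4*y^2)/(j*(j + 4))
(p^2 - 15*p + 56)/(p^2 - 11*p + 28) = (p - 8)/(p - 4)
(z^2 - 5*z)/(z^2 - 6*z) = (z - 5)/(z - 6)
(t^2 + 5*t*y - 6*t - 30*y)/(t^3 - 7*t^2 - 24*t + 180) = (t + 5*y)/(t^2 - t - 30)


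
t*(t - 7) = t^2 - 7*t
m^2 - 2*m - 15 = (m - 5)*(m + 3)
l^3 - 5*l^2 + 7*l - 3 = (l - 3)*(l - 1)^2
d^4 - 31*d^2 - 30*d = d*(d - 6)*(d + 1)*(d + 5)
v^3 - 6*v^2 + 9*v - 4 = (v - 4)*(v - 1)^2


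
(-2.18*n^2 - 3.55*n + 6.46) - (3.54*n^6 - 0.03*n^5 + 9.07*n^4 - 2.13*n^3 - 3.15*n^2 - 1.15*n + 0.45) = -3.54*n^6 + 0.03*n^5 - 9.07*n^4 + 2.13*n^3 + 0.97*n^2 - 2.4*n + 6.01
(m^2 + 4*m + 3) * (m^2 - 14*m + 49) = m^4 - 10*m^3 - 4*m^2 + 154*m + 147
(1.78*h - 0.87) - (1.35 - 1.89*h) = 3.67*h - 2.22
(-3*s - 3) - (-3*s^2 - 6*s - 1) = 3*s^2 + 3*s - 2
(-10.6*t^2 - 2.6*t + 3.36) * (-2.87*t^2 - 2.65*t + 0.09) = 30.422*t^4 + 35.552*t^3 - 3.7072*t^2 - 9.138*t + 0.3024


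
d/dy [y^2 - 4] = 2*y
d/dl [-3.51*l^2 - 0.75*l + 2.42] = -7.02*l - 0.75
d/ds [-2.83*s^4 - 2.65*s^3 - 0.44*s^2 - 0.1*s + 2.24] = -11.32*s^3 - 7.95*s^2 - 0.88*s - 0.1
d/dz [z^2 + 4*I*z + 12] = 2*z + 4*I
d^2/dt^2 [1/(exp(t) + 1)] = (exp(t) - 1)*exp(t)/(exp(t) + 1)^3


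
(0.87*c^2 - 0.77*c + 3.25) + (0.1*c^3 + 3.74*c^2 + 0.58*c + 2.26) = 0.1*c^3 + 4.61*c^2 - 0.19*c + 5.51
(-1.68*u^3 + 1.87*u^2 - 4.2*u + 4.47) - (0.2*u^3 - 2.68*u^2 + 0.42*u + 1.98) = -1.88*u^3 + 4.55*u^2 - 4.62*u + 2.49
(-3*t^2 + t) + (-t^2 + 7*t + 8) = -4*t^2 + 8*t + 8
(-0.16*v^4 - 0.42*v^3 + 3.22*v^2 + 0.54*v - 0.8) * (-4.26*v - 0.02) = 0.6816*v^5 + 1.7924*v^4 - 13.7088*v^3 - 2.3648*v^2 + 3.3972*v + 0.016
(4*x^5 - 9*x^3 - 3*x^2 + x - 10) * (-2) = -8*x^5 + 18*x^3 + 6*x^2 - 2*x + 20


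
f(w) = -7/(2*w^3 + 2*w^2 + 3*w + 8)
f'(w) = -7*(-6*w^2 - 4*w - 3)/(2*w^3 + 2*w^2 + 3*w + 8)^2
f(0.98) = -0.47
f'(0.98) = 0.41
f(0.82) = -0.54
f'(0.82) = 0.43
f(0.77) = -0.56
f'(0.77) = 0.44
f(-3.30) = 0.13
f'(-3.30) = 0.14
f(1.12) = -0.42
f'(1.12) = 0.38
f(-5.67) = 0.02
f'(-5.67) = 0.01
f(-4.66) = 0.04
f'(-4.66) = 0.03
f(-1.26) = -2.06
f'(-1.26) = 4.55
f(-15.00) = 0.00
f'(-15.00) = 0.00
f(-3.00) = 0.19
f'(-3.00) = 0.23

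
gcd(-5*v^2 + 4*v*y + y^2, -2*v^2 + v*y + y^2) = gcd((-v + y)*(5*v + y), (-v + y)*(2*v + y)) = -v + y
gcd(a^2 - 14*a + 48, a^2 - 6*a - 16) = a - 8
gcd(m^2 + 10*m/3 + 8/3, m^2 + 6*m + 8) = m + 2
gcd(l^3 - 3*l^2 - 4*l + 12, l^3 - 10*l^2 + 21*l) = l - 3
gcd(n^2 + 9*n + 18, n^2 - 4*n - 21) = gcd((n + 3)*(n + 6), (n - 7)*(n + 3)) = n + 3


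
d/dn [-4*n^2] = -8*n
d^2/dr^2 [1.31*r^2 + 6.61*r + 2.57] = 2.62000000000000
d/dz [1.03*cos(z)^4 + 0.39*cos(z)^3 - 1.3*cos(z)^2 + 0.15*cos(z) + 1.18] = (-4.12*cos(z)^3 - 1.17*cos(z)^2 + 2.6*cos(z) - 0.15)*sin(z)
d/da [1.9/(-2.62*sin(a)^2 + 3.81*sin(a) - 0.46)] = (9.956*sin(a) - 7.239)*cos(a)/(2.62*sin(a)^2 - 3.81*sin(a) + 0.46)^2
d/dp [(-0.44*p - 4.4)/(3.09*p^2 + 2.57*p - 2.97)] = (1.3596*p^2 + 27.192*p + 12.6148)/(9.5481*p^4 + 15.8826*p^3 - 11.7497*p^2 - 15.2658*p + 8.8209)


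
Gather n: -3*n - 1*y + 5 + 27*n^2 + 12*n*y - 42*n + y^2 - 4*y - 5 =27*n^2 + n*(12*y - 45) + y^2 - 5*y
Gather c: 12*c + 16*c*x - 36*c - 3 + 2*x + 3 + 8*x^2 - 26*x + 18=c*(16*x - 24) + 8*x^2 - 24*x + 18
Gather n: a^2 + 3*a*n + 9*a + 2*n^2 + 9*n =a^2 + 9*a + 2*n^2 + n*(3*a + 9)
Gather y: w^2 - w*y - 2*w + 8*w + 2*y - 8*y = w^2 + 6*w + y*(-w - 6)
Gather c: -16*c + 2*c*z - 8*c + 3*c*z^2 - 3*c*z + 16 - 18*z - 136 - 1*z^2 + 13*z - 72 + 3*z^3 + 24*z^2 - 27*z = c*(3*z^2 - z - 24) + 3*z^3 + 23*z^2 - 32*z - 192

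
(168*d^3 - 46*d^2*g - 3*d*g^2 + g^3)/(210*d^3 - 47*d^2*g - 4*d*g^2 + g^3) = (4*d - g)/(5*d - g)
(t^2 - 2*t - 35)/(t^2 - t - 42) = (t + 5)/(t + 6)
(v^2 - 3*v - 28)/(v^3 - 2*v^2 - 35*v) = (v + 4)/(v*(v + 5))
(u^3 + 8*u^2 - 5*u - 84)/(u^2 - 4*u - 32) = (u^2 + 4*u - 21)/(u - 8)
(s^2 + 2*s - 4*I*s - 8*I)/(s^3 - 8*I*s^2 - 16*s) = (s + 2)/(s*(s - 4*I))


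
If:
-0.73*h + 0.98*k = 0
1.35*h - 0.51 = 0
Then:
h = 0.38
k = 0.28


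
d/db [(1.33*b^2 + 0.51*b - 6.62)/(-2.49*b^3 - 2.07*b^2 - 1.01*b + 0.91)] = (3.3117*b^4 + 2.5398*b^3 - 49.739*b^2 - 24.9862*b - 6.2221)/(6.2001*b^6 + 10.3086*b^5 + 9.3147*b^4 - 0.3504*b^3 - 2.7473*b^2 - 1.8382*b + 0.8281)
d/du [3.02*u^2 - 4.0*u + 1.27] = 6.04*u - 4.0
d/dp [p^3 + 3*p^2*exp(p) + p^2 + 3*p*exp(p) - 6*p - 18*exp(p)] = 3*p^2*exp(p) + 3*p^2 + 9*p*exp(p) + 2*p - 15*exp(p) - 6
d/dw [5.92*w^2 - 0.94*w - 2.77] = 11.84*w - 0.94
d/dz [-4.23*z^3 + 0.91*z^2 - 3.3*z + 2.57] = -12.69*z^2 + 1.82*z - 3.3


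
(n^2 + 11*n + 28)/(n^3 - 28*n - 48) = (n + 7)/(n^2 - 4*n - 12)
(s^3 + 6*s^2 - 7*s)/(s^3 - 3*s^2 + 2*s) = (s + 7)/(s - 2)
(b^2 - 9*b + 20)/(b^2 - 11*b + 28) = (b - 5)/(b - 7)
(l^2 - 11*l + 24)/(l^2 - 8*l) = (l - 3)/l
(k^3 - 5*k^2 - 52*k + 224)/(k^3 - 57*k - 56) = (k - 4)/(k + 1)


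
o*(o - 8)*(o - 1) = o^3 - 9*o^2 + 8*o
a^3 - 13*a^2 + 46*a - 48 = (a - 8)*(a - 3)*(a - 2)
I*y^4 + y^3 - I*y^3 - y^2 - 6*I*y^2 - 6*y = y*(y - 3)*(y + 2)*(I*y + 1)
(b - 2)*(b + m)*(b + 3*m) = b^3 + 4*b^2*m - 2*b^2 + 3*b*m^2 - 8*b*m - 6*m^2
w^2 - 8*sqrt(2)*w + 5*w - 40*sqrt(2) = (w + 5)*(w - 8*sqrt(2))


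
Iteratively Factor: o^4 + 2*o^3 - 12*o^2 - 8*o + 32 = (o + 2)*(o^3 - 12*o + 16) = (o - 2)*(o + 2)*(o^2 + 2*o - 8) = (o - 2)^2*(o + 2)*(o + 4)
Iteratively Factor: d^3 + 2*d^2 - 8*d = (d - 2)*(d^2 + 4*d) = (d - 2)*(d + 4)*(d)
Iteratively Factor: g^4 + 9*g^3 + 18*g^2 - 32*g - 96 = (g + 4)*(g^3 + 5*g^2 - 2*g - 24) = (g + 3)*(g + 4)*(g^2 + 2*g - 8) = (g + 3)*(g + 4)^2*(g - 2)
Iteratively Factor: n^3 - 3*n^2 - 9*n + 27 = (n + 3)*(n^2 - 6*n + 9) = (n - 3)*(n + 3)*(n - 3)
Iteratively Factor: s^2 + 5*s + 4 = (s + 1)*(s + 4)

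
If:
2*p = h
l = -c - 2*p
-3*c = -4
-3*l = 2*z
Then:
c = 4/3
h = 2*z/3 - 4/3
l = -2*z/3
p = z/3 - 2/3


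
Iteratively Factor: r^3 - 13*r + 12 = (r - 1)*(r^2 + r - 12) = (r - 1)*(r + 4)*(r - 3)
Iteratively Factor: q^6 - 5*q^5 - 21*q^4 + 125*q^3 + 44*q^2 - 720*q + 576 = (q + 3)*(q^5 - 8*q^4 + 3*q^3 + 116*q^2 - 304*q + 192) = (q - 3)*(q + 3)*(q^4 - 5*q^3 - 12*q^2 + 80*q - 64) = (q - 3)*(q + 3)*(q + 4)*(q^3 - 9*q^2 + 24*q - 16) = (q - 3)*(q - 1)*(q + 3)*(q + 4)*(q^2 - 8*q + 16) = (q - 4)*(q - 3)*(q - 1)*(q + 3)*(q + 4)*(q - 4)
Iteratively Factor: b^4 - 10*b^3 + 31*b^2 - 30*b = (b)*(b^3 - 10*b^2 + 31*b - 30) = b*(b - 2)*(b^2 - 8*b + 15) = b*(b - 5)*(b - 2)*(b - 3)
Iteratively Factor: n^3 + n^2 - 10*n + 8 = (n - 2)*(n^2 + 3*n - 4) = (n - 2)*(n + 4)*(n - 1)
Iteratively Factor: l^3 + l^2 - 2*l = (l)*(l^2 + l - 2) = l*(l + 2)*(l - 1)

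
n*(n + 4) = n^2 + 4*n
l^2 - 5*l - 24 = (l - 8)*(l + 3)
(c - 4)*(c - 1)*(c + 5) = c^3 - 21*c + 20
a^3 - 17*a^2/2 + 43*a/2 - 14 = (a - 4)*(a - 7/2)*(a - 1)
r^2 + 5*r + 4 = (r + 1)*(r + 4)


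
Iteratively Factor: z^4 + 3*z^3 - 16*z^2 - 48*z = (z + 3)*(z^3 - 16*z) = z*(z + 3)*(z^2 - 16) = z*(z + 3)*(z + 4)*(z - 4)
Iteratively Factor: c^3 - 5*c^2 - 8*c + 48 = (c - 4)*(c^2 - c - 12) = (c - 4)^2*(c + 3)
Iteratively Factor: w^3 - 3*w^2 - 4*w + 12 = (w - 2)*(w^2 - w - 6) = (w - 3)*(w - 2)*(w + 2)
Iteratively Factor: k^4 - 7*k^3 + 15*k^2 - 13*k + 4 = (k - 1)*(k^3 - 6*k^2 + 9*k - 4) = (k - 1)^2*(k^2 - 5*k + 4) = (k - 1)^3*(k - 4)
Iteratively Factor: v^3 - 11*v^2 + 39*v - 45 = (v - 5)*(v^2 - 6*v + 9) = (v - 5)*(v - 3)*(v - 3)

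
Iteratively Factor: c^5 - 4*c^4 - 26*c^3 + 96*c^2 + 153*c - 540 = (c + 4)*(c^4 - 8*c^3 + 6*c^2 + 72*c - 135) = (c - 3)*(c + 4)*(c^3 - 5*c^2 - 9*c + 45) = (c - 5)*(c - 3)*(c + 4)*(c^2 - 9) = (c - 5)*(c - 3)^2*(c + 4)*(c + 3)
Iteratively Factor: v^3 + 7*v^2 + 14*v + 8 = (v + 2)*(v^2 + 5*v + 4) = (v + 1)*(v + 2)*(v + 4)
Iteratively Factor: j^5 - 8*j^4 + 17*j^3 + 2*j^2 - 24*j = (j + 1)*(j^4 - 9*j^3 + 26*j^2 - 24*j) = (j - 2)*(j + 1)*(j^3 - 7*j^2 + 12*j) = j*(j - 2)*(j + 1)*(j^2 - 7*j + 12) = j*(j - 3)*(j - 2)*(j + 1)*(j - 4)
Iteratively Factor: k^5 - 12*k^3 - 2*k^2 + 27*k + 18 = (k - 2)*(k^4 + 2*k^3 - 8*k^2 - 18*k - 9) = (k - 3)*(k - 2)*(k^3 + 5*k^2 + 7*k + 3) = (k - 3)*(k - 2)*(k + 1)*(k^2 + 4*k + 3) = (k - 3)*(k - 2)*(k + 1)^2*(k + 3)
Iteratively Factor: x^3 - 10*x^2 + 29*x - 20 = (x - 5)*(x^2 - 5*x + 4) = (x - 5)*(x - 4)*(x - 1)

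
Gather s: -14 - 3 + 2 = -15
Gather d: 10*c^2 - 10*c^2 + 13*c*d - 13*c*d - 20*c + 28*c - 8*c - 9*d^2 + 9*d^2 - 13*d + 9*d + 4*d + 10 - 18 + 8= 0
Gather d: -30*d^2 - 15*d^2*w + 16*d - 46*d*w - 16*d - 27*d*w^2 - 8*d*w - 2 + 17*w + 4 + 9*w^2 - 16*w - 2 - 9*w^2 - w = d^2*(-15*w - 30) + d*(-27*w^2 - 54*w)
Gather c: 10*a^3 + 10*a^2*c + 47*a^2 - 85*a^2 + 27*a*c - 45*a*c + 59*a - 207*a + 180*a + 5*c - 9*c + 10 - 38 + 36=10*a^3 - 38*a^2 + 32*a + c*(10*a^2 - 18*a - 4) + 8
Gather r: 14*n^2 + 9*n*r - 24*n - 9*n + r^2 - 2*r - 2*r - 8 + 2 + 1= 14*n^2 - 33*n + r^2 + r*(9*n - 4) - 5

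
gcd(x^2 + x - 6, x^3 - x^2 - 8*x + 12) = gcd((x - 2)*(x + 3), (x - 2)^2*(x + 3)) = x^2 + x - 6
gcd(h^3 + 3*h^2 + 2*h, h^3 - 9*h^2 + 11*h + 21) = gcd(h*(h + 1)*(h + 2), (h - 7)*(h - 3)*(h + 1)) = h + 1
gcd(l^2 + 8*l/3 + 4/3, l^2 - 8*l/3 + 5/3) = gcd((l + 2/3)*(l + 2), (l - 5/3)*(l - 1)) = 1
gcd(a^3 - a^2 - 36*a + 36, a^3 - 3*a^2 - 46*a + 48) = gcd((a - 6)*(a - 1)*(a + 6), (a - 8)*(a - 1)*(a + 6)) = a^2 + 5*a - 6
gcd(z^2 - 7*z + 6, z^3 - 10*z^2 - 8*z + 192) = z - 6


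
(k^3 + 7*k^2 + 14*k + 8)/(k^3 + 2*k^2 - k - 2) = (k + 4)/(k - 1)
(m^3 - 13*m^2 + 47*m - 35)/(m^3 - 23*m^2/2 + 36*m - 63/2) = 2*(m^2 - 6*m + 5)/(2*m^2 - 9*m + 9)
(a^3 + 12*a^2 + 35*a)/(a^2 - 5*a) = (a^2 + 12*a + 35)/(a - 5)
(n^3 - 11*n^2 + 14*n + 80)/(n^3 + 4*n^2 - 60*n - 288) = (n^2 - 3*n - 10)/(n^2 + 12*n + 36)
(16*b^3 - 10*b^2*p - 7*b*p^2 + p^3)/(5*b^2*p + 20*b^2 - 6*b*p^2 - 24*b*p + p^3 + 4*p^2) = (-16*b^2 - 6*b*p + p^2)/(-5*b*p - 20*b + p^2 + 4*p)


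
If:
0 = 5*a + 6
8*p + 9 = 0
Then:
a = -6/5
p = -9/8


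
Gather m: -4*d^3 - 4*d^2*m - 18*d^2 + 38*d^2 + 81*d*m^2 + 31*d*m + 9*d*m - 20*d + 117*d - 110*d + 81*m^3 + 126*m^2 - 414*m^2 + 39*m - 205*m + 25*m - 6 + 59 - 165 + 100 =-4*d^3 + 20*d^2 - 13*d + 81*m^3 + m^2*(81*d - 288) + m*(-4*d^2 + 40*d - 141) - 12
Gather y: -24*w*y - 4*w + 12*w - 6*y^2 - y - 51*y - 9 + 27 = 8*w - 6*y^2 + y*(-24*w - 52) + 18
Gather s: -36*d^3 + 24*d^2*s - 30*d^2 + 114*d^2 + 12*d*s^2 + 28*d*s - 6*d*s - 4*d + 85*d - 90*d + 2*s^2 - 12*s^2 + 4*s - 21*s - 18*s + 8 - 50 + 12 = -36*d^3 + 84*d^2 - 9*d + s^2*(12*d - 10) + s*(24*d^2 + 22*d - 35) - 30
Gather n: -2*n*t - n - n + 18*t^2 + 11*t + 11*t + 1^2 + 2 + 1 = n*(-2*t - 2) + 18*t^2 + 22*t + 4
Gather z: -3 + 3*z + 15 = 3*z + 12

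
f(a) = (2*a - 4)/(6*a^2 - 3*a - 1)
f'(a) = (3 - 12*a)*(2*a - 4)/(6*a^2 - 3*a - 1)^2 + 2/(6*a^2 - 3*a - 1)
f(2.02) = 0.00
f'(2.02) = 0.11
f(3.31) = 0.05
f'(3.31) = 0.00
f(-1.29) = -0.51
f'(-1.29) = -0.58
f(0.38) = 2.54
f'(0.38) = 1.55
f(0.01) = 3.87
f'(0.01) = -12.76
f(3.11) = 0.05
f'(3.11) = 0.01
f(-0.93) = -0.84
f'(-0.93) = -1.42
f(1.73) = -0.05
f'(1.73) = 0.24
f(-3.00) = -0.16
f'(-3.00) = -0.07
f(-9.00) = -0.04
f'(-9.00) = -0.00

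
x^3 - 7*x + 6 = (x - 2)*(x - 1)*(x + 3)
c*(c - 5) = c^2 - 5*c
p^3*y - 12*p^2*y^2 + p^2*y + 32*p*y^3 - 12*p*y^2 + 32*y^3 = (p - 8*y)*(p - 4*y)*(p*y + y)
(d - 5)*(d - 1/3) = d^2 - 16*d/3 + 5/3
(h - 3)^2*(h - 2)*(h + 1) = h^4 - 7*h^3 + 13*h^2 + 3*h - 18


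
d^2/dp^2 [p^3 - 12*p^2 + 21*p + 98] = 6*p - 24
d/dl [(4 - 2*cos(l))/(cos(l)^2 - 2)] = 2*(sin(l)^2 + 4*cos(l) - 3)*sin(l)/(cos(l)^2 - 2)^2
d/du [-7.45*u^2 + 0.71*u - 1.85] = 0.71 - 14.9*u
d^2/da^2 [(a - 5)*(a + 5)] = 2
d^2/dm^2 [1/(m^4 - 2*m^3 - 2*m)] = 4*(3*m^2*(1 - m)*(-m^3 + 2*m^2 + 2) - 2*(-2*m^3 + 3*m^2 + 1)^2)/(m^3*(-m^3 + 2*m^2 + 2)^3)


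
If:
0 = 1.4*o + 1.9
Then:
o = -1.36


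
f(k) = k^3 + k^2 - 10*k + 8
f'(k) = 3*k^2 + 2*k - 10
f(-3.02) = 19.78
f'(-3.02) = 11.32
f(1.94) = -0.34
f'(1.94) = 5.17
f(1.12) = -0.54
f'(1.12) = -4.00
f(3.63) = 32.71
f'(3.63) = 36.79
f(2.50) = 4.88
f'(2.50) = 13.75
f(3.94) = 45.29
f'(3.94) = 44.45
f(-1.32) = 20.64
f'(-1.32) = -7.41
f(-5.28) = -58.52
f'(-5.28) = 63.08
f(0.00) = 8.00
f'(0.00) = -10.00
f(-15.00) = -2992.00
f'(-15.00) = 635.00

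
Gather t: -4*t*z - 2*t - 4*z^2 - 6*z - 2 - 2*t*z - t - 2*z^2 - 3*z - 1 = t*(-6*z - 3) - 6*z^2 - 9*z - 3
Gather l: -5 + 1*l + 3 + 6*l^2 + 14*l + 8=6*l^2 + 15*l + 6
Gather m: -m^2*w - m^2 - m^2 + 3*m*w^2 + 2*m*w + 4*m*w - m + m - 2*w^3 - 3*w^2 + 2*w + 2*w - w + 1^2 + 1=m^2*(-w - 2) + m*(3*w^2 + 6*w) - 2*w^3 - 3*w^2 + 3*w + 2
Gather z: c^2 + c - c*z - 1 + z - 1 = c^2 + c + z*(1 - c) - 2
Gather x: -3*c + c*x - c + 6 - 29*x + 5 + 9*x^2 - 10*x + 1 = -4*c + 9*x^2 + x*(c - 39) + 12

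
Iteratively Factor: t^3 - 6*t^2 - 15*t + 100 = (t - 5)*(t^2 - t - 20) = (t - 5)*(t + 4)*(t - 5)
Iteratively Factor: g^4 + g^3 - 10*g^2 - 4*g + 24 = (g + 3)*(g^3 - 2*g^2 - 4*g + 8) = (g - 2)*(g + 3)*(g^2 - 4) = (g - 2)*(g + 2)*(g + 3)*(g - 2)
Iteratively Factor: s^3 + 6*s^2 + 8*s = (s + 2)*(s^2 + 4*s) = (s + 2)*(s + 4)*(s)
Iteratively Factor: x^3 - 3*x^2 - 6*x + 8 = (x - 1)*(x^2 - 2*x - 8) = (x - 4)*(x - 1)*(x + 2)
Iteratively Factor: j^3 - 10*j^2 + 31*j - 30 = (j - 2)*(j^2 - 8*j + 15) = (j - 5)*(j - 2)*(j - 3)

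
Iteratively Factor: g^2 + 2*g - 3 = (g - 1)*(g + 3)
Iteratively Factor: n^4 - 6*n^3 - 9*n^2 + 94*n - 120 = (n - 5)*(n^3 - n^2 - 14*n + 24) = (n - 5)*(n + 4)*(n^2 - 5*n + 6) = (n - 5)*(n - 3)*(n + 4)*(n - 2)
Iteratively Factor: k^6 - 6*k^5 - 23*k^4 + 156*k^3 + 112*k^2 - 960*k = (k - 4)*(k^5 - 2*k^4 - 31*k^3 + 32*k^2 + 240*k) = (k - 4)*(k + 4)*(k^4 - 6*k^3 - 7*k^2 + 60*k) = (k - 5)*(k - 4)*(k + 4)*(k^3 - k^2 - 12*k) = k*(k - 5)*(k - 4)*(k + 4)*(k^2 - k - 12) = k*(k - 5)*(k - 4)*(k + 3)*(k + 4)*(k - 4)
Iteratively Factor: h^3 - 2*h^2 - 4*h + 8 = (h - 2)*(h^2 - 4) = (h - 2)*(h + 2)*(h - 2)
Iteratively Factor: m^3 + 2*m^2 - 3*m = (m + 3)*(m^2 - m) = (m - 1)*(m + 3)*(m)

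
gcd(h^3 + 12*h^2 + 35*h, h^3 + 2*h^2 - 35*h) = h^2 + 7*h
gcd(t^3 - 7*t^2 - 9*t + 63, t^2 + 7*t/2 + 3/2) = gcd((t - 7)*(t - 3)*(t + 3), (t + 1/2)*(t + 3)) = t + 3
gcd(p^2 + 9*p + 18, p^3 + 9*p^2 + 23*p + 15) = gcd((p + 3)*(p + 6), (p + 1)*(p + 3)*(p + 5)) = p + 3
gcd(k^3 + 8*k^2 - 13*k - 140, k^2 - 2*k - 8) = k - 4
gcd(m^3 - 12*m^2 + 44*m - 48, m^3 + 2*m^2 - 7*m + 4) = 1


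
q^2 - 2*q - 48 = (q - 8)*(q + 6)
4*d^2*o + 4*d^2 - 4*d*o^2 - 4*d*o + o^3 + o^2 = (-2*d + o)^2*(o + 1)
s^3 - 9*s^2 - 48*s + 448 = (s - 8)^2*(s + 7)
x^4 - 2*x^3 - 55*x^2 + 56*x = x*(x - 8)*(x - 1)*(x + 7)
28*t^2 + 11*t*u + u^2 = (4*t + u)*(7*t + u)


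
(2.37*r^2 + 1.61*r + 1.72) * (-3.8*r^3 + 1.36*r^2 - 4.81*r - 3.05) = -9.006*r^5 - 2.8948*r^4 - 15.7461*r^3 - 12.6334*r^2 - 13.1837*r - 5.246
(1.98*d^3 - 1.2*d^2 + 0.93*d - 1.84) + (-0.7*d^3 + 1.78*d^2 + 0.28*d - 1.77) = 1.28*d^3 + 0.58*d^2 + 1.21*d - 3.61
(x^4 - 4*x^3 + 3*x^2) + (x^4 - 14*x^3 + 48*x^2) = 2*x^4 - 18*x^3 + 51*x^2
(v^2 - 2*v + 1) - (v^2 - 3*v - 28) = v + 29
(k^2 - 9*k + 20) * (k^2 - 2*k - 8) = k^4 - 11*k^3 + 30*k^2 + 32*k - 160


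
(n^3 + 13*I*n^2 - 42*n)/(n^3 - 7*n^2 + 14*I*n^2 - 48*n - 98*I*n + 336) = n*(n + 7*I)/(n^2 + n*(-7 + 8*I) - 56*I)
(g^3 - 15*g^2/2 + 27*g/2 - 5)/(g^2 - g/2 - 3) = (2*g^2 - 11*g + 5)/(2*g + 3)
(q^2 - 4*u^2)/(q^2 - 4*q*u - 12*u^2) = (q - 2*u)/(q - 6*u)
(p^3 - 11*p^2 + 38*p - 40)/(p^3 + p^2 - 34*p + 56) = (p - 5)/(p + 7)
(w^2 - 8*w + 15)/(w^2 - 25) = (w - 3)/(w + 5)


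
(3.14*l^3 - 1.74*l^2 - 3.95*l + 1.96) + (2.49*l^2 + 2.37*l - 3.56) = 3.14*l^3 + 0.75*l^2 - 1.58*l - 1.6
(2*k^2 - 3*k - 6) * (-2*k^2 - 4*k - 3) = -4*k^4 - 2*k^3 + 18*k^2 + 33*k + 18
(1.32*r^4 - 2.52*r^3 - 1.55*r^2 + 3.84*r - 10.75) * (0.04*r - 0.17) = 0.0528*r^5 - 0.3252*r^4 + 0.3664*r^3 + 0.4171*r^2 - 1.0828*r + 1.8275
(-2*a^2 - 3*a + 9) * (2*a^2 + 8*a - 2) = -4*a^4 - 22*a^3 - 2*a^2 + 78*a - 18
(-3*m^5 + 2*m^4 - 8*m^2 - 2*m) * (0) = 0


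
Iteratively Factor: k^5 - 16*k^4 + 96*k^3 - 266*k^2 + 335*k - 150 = (k - 2)*(k^4 - 14*k^3 + 68*k^2 - 130*k + 75) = (k - 2)*(k - 1)*(k^3 - 13*k^2 + 55*k - 75) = (k - 5)*(k - 2)*(k - 1)*(k^2 - 8*k + 15) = (k - 5)^2*(k - 2)*(k - 1)*(k - 3)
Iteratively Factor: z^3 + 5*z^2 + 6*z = (z + 2)*(z^2 + 3*z) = (z + 2)*(z + 3)*(z)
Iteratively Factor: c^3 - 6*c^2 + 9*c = (c)*(c^2 - 6*c + 9) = c*(c - 3)*(c - 3)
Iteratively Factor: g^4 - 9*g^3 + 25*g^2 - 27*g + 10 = (g - 1)*(g^3 - 8*g^2 + 17*g - 10) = (g - 2)*(g - 1)*(g^2 - 6*g + 5) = (g - 5)*(g - 2)*(g - 1)*(g - 1)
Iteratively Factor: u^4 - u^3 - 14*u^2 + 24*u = (u)*(u^3 - u^2 - 14*u + 24) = u*(u + 4)*(u^2 - 5*u + 6) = u*(u - 2)*(u + 4)*(u - 3)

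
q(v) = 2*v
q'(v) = 2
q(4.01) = 8.02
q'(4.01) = 2.00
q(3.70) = 7.40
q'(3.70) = 2.00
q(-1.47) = -2.94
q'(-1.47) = 2.00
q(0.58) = 1.16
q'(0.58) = 2.00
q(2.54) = 5.08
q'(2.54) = 2.00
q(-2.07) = -4.14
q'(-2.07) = 2.00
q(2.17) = 4.34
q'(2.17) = 2.00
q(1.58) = 3.16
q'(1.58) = 2.00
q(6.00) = 12.00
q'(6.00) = 2.00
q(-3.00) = -6.00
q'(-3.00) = 2.00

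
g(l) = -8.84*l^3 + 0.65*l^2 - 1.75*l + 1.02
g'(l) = -26.52*l^2 + 1.3*l - 1.75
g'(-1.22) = -42.81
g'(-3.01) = -245.94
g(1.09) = -11.56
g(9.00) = -6406.44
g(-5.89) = 1840.21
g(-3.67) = 453.17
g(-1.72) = 50.93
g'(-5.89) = -929.44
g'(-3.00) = -244.33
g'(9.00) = -2138.17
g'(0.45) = -6.54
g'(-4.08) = -448.52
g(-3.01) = 253.25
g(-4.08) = 619.37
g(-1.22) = 20.17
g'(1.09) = -31.84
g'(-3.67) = -363.72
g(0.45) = -0.44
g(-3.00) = 250.80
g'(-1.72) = -82.44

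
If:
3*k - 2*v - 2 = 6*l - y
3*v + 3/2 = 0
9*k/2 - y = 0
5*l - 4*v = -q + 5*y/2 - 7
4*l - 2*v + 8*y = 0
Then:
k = -1/123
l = -29/164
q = -673/82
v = -1/2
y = -3/82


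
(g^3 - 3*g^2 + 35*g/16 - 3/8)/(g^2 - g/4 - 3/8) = (4*g^2 - 9*g + 2)/(2*(2*g + 1))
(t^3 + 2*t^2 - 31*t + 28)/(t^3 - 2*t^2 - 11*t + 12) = (t + 7)/(t + 3)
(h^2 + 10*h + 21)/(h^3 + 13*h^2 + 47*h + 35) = (h + 3)/(h^2 + 6*h + 5)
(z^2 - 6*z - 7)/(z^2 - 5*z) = (z^2 - 6*z - 7)/(z*(z - 5))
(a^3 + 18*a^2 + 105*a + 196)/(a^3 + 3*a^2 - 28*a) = (a^2 + 11*a + 28)/(a*(a - 4))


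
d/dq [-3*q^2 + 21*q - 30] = 21 - 6*q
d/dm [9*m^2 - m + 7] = 18*m - 1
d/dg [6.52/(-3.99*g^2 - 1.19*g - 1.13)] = (52.0296*g + 7.7588)/(3.99*g^2 + 1.19*g + 1.13)^2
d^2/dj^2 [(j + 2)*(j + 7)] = 2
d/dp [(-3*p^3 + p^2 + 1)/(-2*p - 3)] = (12*p^3 + 25*p^2 - 6*p + 2)/(4*p^2 + 12*p + 9)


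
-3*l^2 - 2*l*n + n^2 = (-3*l + n)*(l + n)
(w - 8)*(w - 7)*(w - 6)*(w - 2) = w^4 - 23*w^3 + 188*w^2 - 628*w + 672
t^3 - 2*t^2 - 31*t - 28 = (t - 7)*(t + 1)*(t + 4)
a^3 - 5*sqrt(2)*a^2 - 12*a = a*(a - 6*sqrt(2))*(a + sqrt(2))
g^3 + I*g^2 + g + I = (g - I)*(g + I)^2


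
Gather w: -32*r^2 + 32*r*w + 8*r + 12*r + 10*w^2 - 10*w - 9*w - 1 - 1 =-32*r^2 + 20*r + 10*w^2 + w*(32*r - 19) - 2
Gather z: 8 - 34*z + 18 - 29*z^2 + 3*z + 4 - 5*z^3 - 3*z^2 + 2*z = -5*z^3 - 32*z^2 - 29*z + 30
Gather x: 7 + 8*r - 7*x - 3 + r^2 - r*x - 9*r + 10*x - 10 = r^2 - r + x*(3 - r) - 6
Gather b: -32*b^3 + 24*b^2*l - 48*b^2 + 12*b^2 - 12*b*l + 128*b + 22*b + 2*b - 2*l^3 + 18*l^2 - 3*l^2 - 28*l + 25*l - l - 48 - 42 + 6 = -32*b^3 + b^2*(24*l - 36) + b*(152 - 12*l) - 2*l^3 + 15*l^2 - 4*l - 84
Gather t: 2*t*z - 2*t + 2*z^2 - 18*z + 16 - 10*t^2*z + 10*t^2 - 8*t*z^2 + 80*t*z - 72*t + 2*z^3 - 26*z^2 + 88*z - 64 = t^2*(10 - 10*z) + t*(-8*z^2 + 82*z - 74) + 2*z^3 - 24*z^2 + 70*z - 48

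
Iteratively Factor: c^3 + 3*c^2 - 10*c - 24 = (c - 3)*(c^2 + 6*c + 8) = (c - 3)*(c + 2)*(c + 4)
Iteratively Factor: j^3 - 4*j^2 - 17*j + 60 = (j - 3)*(j^2 - j - 20) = (j - 3)*(j + 4)*(j - 5)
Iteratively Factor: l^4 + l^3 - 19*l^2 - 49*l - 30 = (l + 3)*(l^3 - 2*l^2 - 13*l - 10) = (l + 2)*(l + 3)*(l^2 - 4*l - 5) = (l + 1)*(l + 2)*(l + 3)*(l - 5)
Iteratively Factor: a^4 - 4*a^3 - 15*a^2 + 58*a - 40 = (a - 5)*(a^3 + a^2 - 10*a + 8) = (a - 5)*(a - 2)*(a^2 + 3*a - 4) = (a - 5)*(a - 2)*(a + 4)*(a - 1)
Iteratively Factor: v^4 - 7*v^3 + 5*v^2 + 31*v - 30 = (v - 1)*(v^3 - 6*v^2 - v + 30) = (v - 5)*(v - 1)*(v^2 - v - 6) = (v - 5)*(v - 1)*(v + 2)*(v - 3)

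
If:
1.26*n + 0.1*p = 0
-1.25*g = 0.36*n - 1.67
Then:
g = 0.0228571428571429*p + 1.336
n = -0.0793650793650794*p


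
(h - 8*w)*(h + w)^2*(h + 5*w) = h^4 - h^3*w - 45*h^2*w^2 - 83*h*w^3 - 40*w^4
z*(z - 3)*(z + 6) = z^3 + 3*z^2 - 18*z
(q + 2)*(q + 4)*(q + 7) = q^3 + 13*q^2 + 50*q + 56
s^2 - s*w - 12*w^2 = (s - 4*w)*(s + 3*w)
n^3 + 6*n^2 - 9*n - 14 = (n - 2)*(n + 1)*(n + 7)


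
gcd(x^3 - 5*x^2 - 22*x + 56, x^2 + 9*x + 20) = x + 4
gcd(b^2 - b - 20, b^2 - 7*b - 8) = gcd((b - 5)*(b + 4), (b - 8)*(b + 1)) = 1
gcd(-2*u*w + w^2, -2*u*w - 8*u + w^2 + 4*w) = 2*u - w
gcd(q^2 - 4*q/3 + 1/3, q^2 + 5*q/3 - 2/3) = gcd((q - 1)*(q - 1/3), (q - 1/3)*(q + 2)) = q - 1/3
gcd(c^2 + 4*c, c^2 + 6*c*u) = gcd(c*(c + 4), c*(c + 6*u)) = c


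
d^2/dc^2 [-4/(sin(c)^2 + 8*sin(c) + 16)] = 8*(2*sin(c)^2 - 4*sin(c) - 3)/(sin(c) + 4)^4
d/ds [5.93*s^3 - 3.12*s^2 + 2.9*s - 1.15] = 17.79*s^2 - 6.24*s + 2.9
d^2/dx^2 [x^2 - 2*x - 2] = 2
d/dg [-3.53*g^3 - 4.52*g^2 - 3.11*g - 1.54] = -10.59*g^2 - 9.04*g - 3.11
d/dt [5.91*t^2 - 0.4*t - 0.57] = 11.82*t - 0.4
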